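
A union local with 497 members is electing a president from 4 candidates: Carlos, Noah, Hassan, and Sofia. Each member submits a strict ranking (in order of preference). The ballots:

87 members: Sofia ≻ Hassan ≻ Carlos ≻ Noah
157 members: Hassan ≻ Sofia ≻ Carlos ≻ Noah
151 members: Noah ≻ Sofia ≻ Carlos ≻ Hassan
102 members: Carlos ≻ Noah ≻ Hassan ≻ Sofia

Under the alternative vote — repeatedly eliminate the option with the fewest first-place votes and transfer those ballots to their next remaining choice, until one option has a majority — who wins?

Noah

Round 1: Carlos 102, Noah 151, Hassan 157, Sofia 87. Eliminate Sofia.
Round 2: Carlos 102, Noah 151, Hassan 244. Eliminate Carlos.
Round 3: Noah 253, Hassan 244. Noah has a majority.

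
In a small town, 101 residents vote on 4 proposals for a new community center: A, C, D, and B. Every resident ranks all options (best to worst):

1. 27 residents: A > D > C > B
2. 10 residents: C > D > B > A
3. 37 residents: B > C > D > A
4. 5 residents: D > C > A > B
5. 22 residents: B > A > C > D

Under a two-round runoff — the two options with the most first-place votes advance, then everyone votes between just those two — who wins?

Round 1 first-place votes: A 27, C 10, D 5, B 59.
B and A advance.
Runoff: B is preferred to A by 69 voters; A by 32.
B wins the runoff.

B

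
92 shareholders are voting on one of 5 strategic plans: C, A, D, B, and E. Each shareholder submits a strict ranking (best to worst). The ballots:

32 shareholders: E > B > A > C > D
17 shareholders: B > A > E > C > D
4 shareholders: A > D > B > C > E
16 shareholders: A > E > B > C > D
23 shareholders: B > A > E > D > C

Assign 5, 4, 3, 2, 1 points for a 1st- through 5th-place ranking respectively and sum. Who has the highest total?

C: 32·2 + 17·2 + 4·2 + 16·2 + 23·1 = 161
A: 32·3 + 17·4 + 4·5 + 16·5 + 23·4 = 356
D: 32·1 + 17·1 + 4·4 + 16·1 + 23·2 = 127
B: 32·4 + 17·5 + 4·3 + 16·3 + 23·5 = 388
E: 32·5 + 17·3 + 4·1 + 16·4 + 23·3 = 348
B has the highest Borda score (388).

B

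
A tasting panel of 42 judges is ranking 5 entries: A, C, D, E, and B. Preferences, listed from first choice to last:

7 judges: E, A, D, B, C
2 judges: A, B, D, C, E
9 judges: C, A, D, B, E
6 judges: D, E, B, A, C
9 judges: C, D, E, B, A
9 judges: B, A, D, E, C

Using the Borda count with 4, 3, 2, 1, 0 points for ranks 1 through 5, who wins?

D

A: 7·3 + 2·4 + 9·3 + 6·1 + 9·0 + 9·3 = 89
C: 7·0 + 2·1 + 9·4 + 6·0 + 9·4 + 9·0 = 74
D: 7·2 + 2·2 + 9·2 + 6·4 + 9·3 + 9·2 = 105
E: 7·4 + 2·0 + 9·0 + 6·3 + 9·2 + 9·1 = 73
B: 7·1 + 2·3 + 9·1 + 6·2 + 9·1 + 9·4 = 79
D has the highest Borda score (105).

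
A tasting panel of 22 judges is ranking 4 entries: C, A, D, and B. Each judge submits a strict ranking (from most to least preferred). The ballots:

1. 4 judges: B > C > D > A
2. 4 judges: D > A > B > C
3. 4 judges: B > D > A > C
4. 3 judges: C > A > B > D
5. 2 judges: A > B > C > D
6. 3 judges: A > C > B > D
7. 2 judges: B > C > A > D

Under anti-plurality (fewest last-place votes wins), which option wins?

Last-place votes: C 8, A 4, D 10, B 0.
B is ranked last by the fewest voters, so B wins.

B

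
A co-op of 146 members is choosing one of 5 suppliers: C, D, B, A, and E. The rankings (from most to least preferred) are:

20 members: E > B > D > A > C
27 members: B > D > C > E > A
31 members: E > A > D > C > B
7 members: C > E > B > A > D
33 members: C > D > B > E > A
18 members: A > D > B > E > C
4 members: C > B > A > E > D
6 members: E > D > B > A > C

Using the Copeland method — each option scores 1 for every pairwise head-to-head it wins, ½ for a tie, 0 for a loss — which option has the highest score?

D

C: beats B; loses to D, A, and E → score 1.
D: beats C, B, A, and E → score 4.
B: beats A and E; loses to C and D → score 2.
A: beats C; loses to D, B, and E → score 1.
E: beats C and A; loses to D and B → score 2.
D has the best pairwise record.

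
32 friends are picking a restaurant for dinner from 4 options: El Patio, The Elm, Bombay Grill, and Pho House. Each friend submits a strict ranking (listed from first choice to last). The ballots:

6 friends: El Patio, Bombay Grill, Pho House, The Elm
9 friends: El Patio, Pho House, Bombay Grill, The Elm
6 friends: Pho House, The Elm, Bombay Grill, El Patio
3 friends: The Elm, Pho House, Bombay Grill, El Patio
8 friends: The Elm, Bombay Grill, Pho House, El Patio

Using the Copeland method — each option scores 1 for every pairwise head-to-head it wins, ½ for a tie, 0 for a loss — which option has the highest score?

Pho House

El Patio: loses to The Elm, Bombay Grill, and Pho House → score 0.
The Elm: beats El Patio and Bombay Grill; loses to Pho House → score 2.
Bombay Grill: beats El Patio; loses to The Elm and Pho House → score 1.
Pho House: beats El Patio, The Elm, and Bombay Grill → score 3.
Pho House has the best pairwise record.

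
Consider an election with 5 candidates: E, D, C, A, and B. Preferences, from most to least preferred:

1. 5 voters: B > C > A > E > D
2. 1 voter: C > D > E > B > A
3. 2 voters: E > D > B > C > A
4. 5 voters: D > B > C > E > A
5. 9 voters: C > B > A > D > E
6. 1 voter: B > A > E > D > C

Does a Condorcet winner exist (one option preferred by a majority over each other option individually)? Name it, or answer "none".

B vs E: 20–3 for B.
B vs D: 15–8 for B.
B vs C: 13–10 for B.
B vs A: 23–0 for B.
B beats every other option head-to-head.

B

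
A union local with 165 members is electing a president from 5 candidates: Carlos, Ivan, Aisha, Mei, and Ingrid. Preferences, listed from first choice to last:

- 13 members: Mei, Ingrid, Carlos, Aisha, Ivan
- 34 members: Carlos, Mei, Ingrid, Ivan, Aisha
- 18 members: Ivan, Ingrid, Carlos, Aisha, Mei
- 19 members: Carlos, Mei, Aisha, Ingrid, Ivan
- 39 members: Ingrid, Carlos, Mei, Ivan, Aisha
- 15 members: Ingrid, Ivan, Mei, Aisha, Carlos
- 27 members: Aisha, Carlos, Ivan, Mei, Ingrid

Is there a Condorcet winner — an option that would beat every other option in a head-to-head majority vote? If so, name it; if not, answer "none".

Checking pairwise contests:
Ingrid beats Carlos 85–80.
Carlos beats Ivan 132–33.
Carlos beats Aisha 123–42.
Carlos beats Mei 137–28.
Mei beats Ingrid 93–72.
Every option loses at least one head-to-head, so there is no Condorcet winner.

none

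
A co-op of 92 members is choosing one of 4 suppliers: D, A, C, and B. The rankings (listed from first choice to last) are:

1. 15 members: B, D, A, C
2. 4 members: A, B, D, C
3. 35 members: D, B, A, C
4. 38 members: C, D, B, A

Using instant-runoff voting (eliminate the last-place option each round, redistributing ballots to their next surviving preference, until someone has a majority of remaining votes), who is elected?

Round 1: D 35, A 4, C 38, B 15. Eliminate A.
Round 2: D 35, C 38, B 19. Eliminate B.
Round 3: D 54, C 38. D has a majority.

D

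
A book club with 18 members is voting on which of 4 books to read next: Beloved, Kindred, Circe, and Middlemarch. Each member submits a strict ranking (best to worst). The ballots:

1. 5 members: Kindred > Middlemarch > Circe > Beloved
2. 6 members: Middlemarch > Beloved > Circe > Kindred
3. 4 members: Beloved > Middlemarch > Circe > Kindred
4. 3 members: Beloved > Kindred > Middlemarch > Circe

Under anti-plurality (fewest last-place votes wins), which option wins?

Middlemarch

Last-place votes: Beloved 5, Kindred 10, Circe 3, Middlemarch 0.
Middlemarch is ranked last by the fewest voters, so Middlemarch wins.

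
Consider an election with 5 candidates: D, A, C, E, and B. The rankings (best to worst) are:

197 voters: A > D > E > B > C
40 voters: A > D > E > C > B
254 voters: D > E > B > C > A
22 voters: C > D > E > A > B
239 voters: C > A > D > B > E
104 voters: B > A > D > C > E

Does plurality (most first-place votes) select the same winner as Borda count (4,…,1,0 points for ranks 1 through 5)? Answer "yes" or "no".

no

Plurality — first-place votes: D 254, A 237, C 261, E 0, B 104. Winner: C.
Borda — scores: D 2479, A 1999, C 1442, E 1280, B 1360. Winner: D.
The two methods disagree.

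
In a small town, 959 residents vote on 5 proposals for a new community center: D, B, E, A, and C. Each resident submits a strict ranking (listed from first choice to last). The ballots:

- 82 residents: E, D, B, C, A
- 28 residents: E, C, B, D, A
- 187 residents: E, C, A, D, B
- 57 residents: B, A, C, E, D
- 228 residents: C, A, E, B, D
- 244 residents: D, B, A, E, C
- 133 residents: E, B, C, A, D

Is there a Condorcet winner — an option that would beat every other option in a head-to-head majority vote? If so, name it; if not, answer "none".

Checking pairwise contests:
E beats D 715–244.
D beats B 513–446.
A beats E 529–430.
B beats A 544–415.
B beats C 516–443.
Every option loses at least one head-to-head, so there is no Condorcet winner.

none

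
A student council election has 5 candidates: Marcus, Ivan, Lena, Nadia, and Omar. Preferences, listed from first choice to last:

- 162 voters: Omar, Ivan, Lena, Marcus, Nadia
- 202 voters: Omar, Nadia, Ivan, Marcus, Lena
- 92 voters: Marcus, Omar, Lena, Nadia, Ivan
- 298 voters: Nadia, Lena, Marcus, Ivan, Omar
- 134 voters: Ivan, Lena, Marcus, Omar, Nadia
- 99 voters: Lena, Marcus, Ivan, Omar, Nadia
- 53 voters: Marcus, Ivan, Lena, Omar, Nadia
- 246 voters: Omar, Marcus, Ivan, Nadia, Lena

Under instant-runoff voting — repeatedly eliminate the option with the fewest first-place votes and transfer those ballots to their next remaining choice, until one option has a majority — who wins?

Marcus

Round 1: Marcus 145, Ivan 134, Lena 99, Nadia 298, Omar 610. Eliminate Lena.
Round 2: Marcus 244, Ivan 134, Nadia 298, Omar 610. Eliminate Ivan.
Round 3: Marcus 378, Nadia 298, Omar 610. Eliminate Nadia.
Round 4: Marcus 676, Omar 610. Marcus has a majority.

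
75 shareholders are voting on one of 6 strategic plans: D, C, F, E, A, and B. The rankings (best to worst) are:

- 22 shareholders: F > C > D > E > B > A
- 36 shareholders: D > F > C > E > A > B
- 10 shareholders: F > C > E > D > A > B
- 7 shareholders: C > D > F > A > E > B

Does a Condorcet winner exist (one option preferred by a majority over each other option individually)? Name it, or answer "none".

none

Checking pairwise contests:
C beats D 39–36.
F beats C 68–7.
D beats F 43–32.
D beats E 65–10.
D beats A 75–0.
D beats B 75–0.
Every option loses at least one head-to-head, so there is no Condorcet winner.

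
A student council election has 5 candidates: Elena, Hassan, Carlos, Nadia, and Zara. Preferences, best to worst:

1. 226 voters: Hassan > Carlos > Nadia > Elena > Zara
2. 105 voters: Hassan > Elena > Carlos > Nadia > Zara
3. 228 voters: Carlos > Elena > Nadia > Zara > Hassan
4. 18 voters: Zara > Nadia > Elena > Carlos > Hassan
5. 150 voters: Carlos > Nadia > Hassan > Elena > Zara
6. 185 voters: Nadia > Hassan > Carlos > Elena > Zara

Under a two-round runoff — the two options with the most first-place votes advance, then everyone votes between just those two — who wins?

Round 1 first-place votes: Elena 0, Hassan 331, Carlos 378, Nadia 185, Zara 18.
Carlos and Hassan advance.
Runoff: Carlos is preferred to Hassan by 396 voters; Hassan by 516.
Hassan wins the runoff.

Hassan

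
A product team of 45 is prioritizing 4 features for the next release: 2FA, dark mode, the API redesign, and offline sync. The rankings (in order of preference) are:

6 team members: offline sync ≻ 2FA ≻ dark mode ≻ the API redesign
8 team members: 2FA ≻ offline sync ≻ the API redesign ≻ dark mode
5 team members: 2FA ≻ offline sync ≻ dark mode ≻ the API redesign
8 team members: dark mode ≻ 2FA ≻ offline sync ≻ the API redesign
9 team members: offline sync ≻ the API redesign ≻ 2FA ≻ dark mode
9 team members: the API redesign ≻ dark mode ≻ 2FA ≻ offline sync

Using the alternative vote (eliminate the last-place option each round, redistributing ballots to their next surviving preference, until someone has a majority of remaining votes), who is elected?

2FA

Round 1: 2FA 13, dark mode 8, the API redesign 9, offline sync 15. Eliminate dark mode.
Round 2: 2FA 21, the API redesign 9, offline sync 15. Eliminate the API redesign.
Round 3: 2FA 30, offline sync 15. 2FA has a majority.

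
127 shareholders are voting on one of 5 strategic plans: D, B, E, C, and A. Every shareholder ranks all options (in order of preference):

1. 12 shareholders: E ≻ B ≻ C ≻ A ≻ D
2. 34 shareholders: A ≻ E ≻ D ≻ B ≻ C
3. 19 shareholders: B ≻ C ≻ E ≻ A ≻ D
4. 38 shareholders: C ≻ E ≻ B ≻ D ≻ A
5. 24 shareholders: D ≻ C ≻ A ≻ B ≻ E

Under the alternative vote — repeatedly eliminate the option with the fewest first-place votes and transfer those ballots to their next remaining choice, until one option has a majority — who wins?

Round 1: D 24, B 19, E 12, C 38, A 34. Eliminate E.
Round 2: D 24, B 31, C 38, A 34. Eliminate D.
Round 3: B 31, C 62, A 34. Eliminate B.
Round 4: C 93, A 34. C has a majority.

C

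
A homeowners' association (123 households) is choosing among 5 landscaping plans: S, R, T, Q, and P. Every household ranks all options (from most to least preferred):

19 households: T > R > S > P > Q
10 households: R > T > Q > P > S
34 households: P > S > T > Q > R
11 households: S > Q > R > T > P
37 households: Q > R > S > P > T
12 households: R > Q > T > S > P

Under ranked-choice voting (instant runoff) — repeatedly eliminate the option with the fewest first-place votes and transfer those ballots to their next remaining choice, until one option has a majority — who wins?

Q

Round 1: S 11, R 22, T 19, Q 37, P 34. Eliminate S.
Round 2: R 22, T 19, Q 48, P 34. Eliminate T.
Round 3: R 41, Q 48, P 34. Eliminate P.
Round 4: R 41, Q 82. Q has a majority.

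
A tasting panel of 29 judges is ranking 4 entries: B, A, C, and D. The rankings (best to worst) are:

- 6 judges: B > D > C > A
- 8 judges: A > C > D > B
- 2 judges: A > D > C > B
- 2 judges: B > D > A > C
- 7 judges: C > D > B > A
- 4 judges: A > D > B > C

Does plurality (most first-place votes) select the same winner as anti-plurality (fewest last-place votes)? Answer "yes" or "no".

Plurality — first-place votes: B 8, A 14, C 7, D 0. Winner: A.
Anti-plurality — last-place votes: B 10, A 13, C 6, D 0. Winner: D.
The two methods disagree.

no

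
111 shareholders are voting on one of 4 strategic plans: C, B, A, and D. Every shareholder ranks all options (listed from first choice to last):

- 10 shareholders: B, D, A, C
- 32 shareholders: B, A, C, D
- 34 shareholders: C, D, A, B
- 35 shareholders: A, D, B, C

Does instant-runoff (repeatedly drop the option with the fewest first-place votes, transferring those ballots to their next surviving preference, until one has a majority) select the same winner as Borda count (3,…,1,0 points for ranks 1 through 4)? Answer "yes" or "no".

yes

Instant-runoff — R1 C 34, B 42, A 35, D 0 (D out); R2 C 34, B 42, A 35 (C out); R3 B 42, A 69 (A winner). Winner: A.
Borda — scores: C 134, B 161, A 213, D 158. Winner: A.
The two methods agree.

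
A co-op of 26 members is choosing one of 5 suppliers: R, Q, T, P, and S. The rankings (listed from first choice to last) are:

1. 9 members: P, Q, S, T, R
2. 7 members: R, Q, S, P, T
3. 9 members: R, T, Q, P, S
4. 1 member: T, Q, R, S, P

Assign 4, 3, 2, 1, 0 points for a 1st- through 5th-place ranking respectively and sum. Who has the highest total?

R: 9·0 + 7·4 + 9·4 + 1·2 = 66
Q: 9·3 + 7·3 + 9·2 + 1·3 = 69
T: 9·1 + 7·0 + 9·3 + 1·4 = 40
P: 9·4 + 7·1 + 9·1 + 1·0 = 52
S: 9·2 + 7·2 + 9·0 + 1·1 = 33
Q has the highest Borda score (69).

Q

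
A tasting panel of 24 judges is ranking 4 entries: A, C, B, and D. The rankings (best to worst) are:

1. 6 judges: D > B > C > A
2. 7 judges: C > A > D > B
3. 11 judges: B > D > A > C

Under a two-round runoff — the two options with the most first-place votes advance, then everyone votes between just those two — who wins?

B

Round 1 first-place votes: A 0, C 7, B 11, D 6.
B and C advance.
Runoff: B is preferred to C by 17 voters; C by 7.
B wins the runoff.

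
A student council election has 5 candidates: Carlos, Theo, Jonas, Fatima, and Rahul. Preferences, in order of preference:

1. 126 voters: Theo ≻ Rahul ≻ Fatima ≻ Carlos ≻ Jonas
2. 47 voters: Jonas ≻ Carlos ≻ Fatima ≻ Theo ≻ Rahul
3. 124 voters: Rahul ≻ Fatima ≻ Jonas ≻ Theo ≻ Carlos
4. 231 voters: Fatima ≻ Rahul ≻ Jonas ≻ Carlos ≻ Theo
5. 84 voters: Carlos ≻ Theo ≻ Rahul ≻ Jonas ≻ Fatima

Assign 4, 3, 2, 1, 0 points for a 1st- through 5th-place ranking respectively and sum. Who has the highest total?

Carlos: 126·1 + 47·3 + 124·0 + 231·1 + 84·4 = 834
Theo: 126·4 + 47·1 + 124·1 + 231·0 + 84·3 = 927
Jonas: 126·0 + 47·4 + 124·2 + 231·2 + 84·1 = 982
Fatima: 126·2 + 47·2 + 124·3 + 231·4 + 84·0 = 1642
Rahul: 126·3 + 47·0 + 124·4 + 231·3 + 84·2 = 1735
Rahul has the highest Borda score (1735).

Rahul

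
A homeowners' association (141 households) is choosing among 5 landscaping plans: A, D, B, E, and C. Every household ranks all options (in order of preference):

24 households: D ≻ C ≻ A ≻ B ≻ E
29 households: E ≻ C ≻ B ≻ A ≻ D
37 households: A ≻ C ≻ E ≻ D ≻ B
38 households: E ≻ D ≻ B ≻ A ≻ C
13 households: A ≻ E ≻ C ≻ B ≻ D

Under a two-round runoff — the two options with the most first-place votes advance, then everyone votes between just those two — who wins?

A

Round 1 first-place votes: A 50, D 24, B 0, E 67, C 0.
E and A advance.
Runoff: E is preferred to A by 67 voters; A by 74.
A wins the runoff.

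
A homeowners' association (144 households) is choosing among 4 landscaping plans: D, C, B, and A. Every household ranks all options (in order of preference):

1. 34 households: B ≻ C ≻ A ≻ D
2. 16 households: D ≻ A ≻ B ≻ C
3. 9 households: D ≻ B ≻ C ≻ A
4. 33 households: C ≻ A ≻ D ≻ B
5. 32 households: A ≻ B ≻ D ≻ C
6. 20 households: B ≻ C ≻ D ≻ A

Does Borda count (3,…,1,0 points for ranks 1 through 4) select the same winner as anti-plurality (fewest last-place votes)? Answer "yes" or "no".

Borda — scores: D 160, C 216, B 260, A 228. Winner: B.
Anti-plurality — last-place votes: D 34, C 48, B 33, A 29. Winner: A.
The two methods disagree.

no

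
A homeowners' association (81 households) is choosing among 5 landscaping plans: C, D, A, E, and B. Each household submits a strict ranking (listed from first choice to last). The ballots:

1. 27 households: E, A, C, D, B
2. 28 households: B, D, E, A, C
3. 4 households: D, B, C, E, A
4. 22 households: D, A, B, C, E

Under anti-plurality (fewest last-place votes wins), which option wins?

D

Last-place votes: C 28, D 0, A 4, E 22, B 27.
D is ranked last by the fewest voters, so D wins.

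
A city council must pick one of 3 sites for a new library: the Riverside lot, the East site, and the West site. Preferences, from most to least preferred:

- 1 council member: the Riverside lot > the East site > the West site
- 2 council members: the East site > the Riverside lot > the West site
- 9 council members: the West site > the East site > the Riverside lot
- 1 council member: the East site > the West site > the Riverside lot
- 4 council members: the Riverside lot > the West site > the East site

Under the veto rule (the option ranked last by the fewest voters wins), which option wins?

Last-place votes: the Riverside lot 10, the East site 4, the West site 3.
the West site is ranked last by the fewest voters, so the West site wins.

the West site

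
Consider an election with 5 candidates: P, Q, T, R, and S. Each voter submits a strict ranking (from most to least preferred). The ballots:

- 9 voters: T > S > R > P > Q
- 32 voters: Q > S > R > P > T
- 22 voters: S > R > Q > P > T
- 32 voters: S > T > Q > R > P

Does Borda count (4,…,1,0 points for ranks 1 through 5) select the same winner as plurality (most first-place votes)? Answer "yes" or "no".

Borda — scores: P 63, Q 236, T 132, R 180, S 339. Winner: S.
Plurality — first-place votes: P 0, Q 32, T 9, R 0, S 54. Winner: S.
The two methods agree.

yes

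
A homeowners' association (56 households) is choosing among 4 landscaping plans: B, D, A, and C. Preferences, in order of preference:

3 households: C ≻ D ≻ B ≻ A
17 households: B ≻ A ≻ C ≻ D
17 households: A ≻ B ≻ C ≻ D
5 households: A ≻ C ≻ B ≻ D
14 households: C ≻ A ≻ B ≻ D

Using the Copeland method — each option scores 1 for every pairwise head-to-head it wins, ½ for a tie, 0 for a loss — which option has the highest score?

B: beats D and C; loses to A → score 2.
D: loses to B, A, and C → score 0.
A: beats B, D, and C → score 3.
C: beats D; loses to B and A → score 1.
A has the best pairwise record.

A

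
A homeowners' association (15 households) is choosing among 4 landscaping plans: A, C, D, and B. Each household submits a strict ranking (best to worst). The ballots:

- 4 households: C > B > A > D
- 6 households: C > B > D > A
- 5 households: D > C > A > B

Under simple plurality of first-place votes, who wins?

C

First-place votes: A 0, C 10, D 5, B 0.
C has the most first-place votes.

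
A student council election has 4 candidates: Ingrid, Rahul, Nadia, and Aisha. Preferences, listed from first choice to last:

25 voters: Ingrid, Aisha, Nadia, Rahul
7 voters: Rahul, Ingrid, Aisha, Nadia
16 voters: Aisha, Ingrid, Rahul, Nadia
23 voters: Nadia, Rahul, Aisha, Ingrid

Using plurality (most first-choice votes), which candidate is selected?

Ingrid

First-place votes: Ingrid 25, Rahul 7, Nadia 23, Aisha 16.
Ingrid has the most first-place votes.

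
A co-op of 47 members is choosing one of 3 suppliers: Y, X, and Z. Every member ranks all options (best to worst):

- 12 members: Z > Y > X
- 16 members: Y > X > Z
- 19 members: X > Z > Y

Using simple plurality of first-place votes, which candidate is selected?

First-place votes: Y 16, X 19, Z 12.
X has the most first-place votes.

X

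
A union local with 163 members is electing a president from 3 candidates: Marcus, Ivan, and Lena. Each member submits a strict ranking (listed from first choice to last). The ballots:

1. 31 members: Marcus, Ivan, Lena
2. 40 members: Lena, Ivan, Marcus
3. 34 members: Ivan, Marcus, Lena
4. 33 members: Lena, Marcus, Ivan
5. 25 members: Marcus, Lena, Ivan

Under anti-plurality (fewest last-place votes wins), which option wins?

Last-place votes: Marcus 40, Ivan 58, Lena 65.
Marcus is ranked last by the fewest voters, so Marcus wins.

Marcus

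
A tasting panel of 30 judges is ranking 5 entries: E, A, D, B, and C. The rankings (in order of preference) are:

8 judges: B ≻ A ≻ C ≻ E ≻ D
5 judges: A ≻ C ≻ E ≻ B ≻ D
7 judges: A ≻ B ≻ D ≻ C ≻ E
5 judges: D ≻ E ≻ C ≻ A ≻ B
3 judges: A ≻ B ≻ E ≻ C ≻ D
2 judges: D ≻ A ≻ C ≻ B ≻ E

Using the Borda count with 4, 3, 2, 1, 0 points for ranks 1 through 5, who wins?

A

E: 8·1 + 5·2 + 7·0 + 5·3 + 3·2 + 2·0 = 39
A: 8·3 + 5·4 + 7·4 + 5·1 + 3·4 + 2·3 = 95
D: 8·0 + 5·0 + 7·2 + 5·4 + 3·0 + 2·4 = 42
B: 8·4 + 5·1 + 7·3 + 5·0 + 3·3 + 2·1 = 69
C: 8·2 + 5·3 + 7·1 + 5·2 + 3·1 + 2·2 = 55
A has the highest Borda score (95).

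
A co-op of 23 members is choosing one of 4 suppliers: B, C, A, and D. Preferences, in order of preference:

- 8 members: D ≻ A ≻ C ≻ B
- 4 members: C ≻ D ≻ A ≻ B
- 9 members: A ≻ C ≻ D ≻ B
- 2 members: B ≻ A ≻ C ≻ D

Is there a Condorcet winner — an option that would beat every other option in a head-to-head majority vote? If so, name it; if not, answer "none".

Checking pairwise contests:
C beats B 21–2.
A beats C 19–4.
D beats A 12–11.
C beats D 15–8.
Every option loses at least one head-to-head, so there is no Condorcet winner.

none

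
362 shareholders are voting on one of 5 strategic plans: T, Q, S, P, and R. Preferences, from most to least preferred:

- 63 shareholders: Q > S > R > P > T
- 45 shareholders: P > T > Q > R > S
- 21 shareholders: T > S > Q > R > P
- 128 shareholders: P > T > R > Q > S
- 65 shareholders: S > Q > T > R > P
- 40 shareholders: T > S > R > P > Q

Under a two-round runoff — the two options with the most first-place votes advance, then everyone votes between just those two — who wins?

S

Round 1 first-place votes: T 61, Q 63, S 65, P 173, R 0.
P and S advance.
Runoff: P is preferred to S by 173 voters; S by 189.
S wins the runoff.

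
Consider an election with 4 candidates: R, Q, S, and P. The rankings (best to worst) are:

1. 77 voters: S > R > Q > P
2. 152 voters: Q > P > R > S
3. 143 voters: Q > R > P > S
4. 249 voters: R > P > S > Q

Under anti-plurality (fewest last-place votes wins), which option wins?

Last-place votes: R 0, Q 249, S 295, P 77.
R is ranked last by the fewest voters, so R wins.

R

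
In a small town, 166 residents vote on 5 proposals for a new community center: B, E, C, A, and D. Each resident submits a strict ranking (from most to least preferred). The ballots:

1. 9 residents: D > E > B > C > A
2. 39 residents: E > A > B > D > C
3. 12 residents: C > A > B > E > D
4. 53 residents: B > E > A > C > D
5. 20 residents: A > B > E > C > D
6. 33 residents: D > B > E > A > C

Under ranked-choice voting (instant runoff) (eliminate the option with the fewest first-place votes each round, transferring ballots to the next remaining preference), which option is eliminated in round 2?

Round 1: B 53, E 39, C 12, A 20, D 42. Eliminate C.
Round 2: B 53, E 39, A 32, D 42. Eliminate A.

A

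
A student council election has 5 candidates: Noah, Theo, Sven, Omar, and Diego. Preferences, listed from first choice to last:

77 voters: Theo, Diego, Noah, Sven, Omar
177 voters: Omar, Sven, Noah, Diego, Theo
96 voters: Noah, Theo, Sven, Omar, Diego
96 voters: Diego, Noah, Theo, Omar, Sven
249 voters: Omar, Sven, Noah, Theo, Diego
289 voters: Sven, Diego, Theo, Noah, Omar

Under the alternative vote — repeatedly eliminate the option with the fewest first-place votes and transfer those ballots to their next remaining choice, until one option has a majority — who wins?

Omar

Round 1: Noah 96, Theo 77, Sven 289, Omar 426, Diego 96. Eliminate Theo.
Round 2: Noah 96, Sven 289, Omar 426, Diego 173. Eliminate Noah.
Round 3: Sven 385, Omar 426, Diego 173. Eliminate Diego.
Round 4: Sven 462, Omar 522. Omar has a majority.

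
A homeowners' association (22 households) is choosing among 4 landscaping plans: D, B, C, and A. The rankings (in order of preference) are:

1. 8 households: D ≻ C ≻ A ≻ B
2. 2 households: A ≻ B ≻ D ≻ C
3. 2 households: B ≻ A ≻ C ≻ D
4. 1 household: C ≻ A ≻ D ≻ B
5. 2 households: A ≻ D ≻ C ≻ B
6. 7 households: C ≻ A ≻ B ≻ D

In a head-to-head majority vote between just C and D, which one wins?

Voters preferring C to D: 10; preferring D to C: 12.
D wins the head-to-head.

D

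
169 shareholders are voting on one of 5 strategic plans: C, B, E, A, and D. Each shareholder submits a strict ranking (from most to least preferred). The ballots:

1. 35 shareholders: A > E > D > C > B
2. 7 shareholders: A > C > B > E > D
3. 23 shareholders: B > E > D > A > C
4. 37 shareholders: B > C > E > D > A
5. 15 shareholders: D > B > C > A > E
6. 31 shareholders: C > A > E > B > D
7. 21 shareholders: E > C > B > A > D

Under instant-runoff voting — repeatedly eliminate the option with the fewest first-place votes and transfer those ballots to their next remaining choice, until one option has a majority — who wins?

Round 1: C 31, B 60, E 21, A 42, D 15. Eliminate D.
Round 2: C 31, B 75, E 21, A 42. Eliminate E.
Round 3: C 52, B 75, A 42. Eliminate A.
Round 4: C 94, B 75. C has a majority.

C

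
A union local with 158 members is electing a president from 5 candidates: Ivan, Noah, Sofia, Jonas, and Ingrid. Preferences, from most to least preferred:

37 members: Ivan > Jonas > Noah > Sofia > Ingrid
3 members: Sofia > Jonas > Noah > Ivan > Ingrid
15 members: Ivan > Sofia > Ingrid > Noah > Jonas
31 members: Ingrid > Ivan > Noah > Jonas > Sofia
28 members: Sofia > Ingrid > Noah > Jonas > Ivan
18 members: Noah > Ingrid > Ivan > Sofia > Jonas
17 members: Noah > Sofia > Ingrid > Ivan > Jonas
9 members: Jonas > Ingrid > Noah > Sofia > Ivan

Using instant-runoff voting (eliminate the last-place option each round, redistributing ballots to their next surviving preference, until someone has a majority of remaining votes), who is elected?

Round 1: Ivan 52, Noah 35, Sofia 31, Jonas 9, Ingrid 31. Eliminate Jonas.
Round 2: Ivan 52, Noah 35, Sofia 31, Ingrid 40. Eliminate Sofia.
Round 3: Ivan 52, Noah 38, Ingrid 68. Eliminate Noah.
Round 4: Ivan 55, Ingrid 103. Ingrid has a majority.

Ingrid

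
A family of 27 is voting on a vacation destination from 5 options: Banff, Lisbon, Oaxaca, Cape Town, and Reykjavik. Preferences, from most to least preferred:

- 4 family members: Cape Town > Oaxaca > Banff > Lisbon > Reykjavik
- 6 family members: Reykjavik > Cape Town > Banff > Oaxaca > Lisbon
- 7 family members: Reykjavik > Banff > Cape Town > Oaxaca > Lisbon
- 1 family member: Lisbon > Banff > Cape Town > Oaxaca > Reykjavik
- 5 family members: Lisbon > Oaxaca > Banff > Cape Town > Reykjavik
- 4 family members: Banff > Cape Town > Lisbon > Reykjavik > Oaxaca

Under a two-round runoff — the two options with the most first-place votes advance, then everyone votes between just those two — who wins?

Round 1 first-place votes: Banff 4, Lisbon 6, Oaxaca 0, Cape Town 4, Reykjavik 13.
Reykjavik and Lisbon advance.
Runoff: Reykjavik is preferred to Lisbon by 13 voters; Lisbon by 14.
Lisbon wins the runoff.

Lisbon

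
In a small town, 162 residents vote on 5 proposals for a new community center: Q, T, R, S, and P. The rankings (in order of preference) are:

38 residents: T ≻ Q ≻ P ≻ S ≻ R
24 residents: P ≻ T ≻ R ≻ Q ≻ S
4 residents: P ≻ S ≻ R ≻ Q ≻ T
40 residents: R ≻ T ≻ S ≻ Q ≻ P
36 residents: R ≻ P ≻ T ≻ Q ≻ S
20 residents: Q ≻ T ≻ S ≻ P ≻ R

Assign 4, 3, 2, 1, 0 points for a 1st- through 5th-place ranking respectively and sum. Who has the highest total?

Q: 38·3 + 24·1 + 4·1 + 40·1 + 36·1 + 20·4 = 298
T: 38·4 + 24·3 + 4·0 + 40·3 + 36·2 + 20·3 = 476
R: 38·0 + 24·2 + 4·2 + 40·4 + 36·4 + 20·0 = 360
S: 38·1 + 24·0 + 4·3 + 40·2 + 36·0 + 20·2 = 170
P: 38·2 + 24·4 + 4·4 + 40·0 + 36·3 + 20·1 = 316
T has the highest Borda score (476).

T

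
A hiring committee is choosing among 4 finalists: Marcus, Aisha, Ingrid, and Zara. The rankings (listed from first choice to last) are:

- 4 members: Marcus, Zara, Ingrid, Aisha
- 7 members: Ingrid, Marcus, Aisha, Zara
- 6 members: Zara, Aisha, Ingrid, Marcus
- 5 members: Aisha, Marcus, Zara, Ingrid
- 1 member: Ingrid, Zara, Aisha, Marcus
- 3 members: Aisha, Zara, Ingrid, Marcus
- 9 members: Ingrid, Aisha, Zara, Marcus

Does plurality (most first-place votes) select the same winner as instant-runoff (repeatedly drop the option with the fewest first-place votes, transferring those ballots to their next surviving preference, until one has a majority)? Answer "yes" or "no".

Plurality — first-place votes: Marcus 4, Aisha 8, Ingrid 17, Zara 6. Winner: Ingrid.
Instant-runoff — R1 Marcus 4, Aisha 8, Ingrid 17, Zara 6 (Marcus out); R2 Aisha 8, Ingrid 17, Zara 10 (Aisha out); R3 Ingrid 17, Zara 18 (Zara winner). Winner: Zara.
The two methods disagree.

no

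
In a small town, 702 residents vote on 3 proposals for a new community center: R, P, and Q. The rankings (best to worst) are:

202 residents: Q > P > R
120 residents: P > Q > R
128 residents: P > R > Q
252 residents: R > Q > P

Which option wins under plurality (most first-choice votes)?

R

First-place votes: R 252, P 248, Q 202.
R has the most first-place votes.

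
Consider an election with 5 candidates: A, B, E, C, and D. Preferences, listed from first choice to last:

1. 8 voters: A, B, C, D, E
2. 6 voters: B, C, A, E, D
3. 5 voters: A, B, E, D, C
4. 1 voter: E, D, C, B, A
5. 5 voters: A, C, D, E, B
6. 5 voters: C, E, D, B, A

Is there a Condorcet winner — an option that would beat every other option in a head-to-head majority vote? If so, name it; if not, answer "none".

A vs B: 18–12 for A.
A vs E: 24–6 for A.
A vs C: 18–12 for A.
A vs D: 24–6 for A.
A beats every other option head-to-head.

A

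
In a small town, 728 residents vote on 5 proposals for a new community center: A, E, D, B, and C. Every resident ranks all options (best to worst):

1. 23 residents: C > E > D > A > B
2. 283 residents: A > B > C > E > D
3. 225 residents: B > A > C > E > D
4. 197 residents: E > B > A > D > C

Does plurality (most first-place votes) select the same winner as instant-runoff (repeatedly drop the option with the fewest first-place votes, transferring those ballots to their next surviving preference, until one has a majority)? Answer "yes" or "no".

no

Plurality — first-place votes: A 283, E 197, D 0, B 225, C 23. Winner: A.
Instant-runoff — R1 A 283, E 197, D 0, B 225, C 23 (D out); R2 A 283, E 197, B 225, C 23 (C out); R3 A 283, E 220, B 225 (E out); R4 A 306, B 422 (B winner). Winner: B.
The two methods disagree.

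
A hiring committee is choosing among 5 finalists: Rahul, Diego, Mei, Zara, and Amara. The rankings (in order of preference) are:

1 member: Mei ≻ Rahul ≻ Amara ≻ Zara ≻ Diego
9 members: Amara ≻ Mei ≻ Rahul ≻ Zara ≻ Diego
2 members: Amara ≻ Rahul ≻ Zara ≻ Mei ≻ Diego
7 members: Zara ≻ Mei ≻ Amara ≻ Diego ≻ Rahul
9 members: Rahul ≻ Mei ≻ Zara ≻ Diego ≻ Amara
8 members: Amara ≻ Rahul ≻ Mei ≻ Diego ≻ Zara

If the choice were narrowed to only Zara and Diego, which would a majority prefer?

Voters preferring Zara to Diego: 28; preferring Diego to Zara: 8.
Zara wins the head-to-head.

Zara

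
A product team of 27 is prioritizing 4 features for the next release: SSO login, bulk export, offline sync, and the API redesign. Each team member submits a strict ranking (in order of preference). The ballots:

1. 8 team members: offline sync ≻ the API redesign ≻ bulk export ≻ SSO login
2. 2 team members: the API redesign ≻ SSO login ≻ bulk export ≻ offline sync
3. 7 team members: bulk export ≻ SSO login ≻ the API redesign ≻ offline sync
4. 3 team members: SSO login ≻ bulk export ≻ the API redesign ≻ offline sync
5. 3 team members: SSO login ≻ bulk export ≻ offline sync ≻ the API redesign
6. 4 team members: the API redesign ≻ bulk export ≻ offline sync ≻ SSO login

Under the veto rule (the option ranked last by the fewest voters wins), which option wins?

bulk export

Last-place votes: SSO login 12, bulk export 0, offline sync 12, the API redesign 3.
bulk export is ranked last by the fewest voters, so bulk export wins.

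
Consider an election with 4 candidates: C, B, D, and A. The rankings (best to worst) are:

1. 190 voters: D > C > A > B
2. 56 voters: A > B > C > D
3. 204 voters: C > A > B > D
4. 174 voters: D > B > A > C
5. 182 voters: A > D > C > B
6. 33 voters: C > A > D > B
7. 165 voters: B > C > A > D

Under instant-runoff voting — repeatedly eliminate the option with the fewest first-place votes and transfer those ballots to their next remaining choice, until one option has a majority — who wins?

Round 1: C 237, B 165, D 364, A 238. Eliminate B.
Round 2: C 402, D 364, A 238. Eliminate A.
Round 3: C 458, D 546. D has a majority.

D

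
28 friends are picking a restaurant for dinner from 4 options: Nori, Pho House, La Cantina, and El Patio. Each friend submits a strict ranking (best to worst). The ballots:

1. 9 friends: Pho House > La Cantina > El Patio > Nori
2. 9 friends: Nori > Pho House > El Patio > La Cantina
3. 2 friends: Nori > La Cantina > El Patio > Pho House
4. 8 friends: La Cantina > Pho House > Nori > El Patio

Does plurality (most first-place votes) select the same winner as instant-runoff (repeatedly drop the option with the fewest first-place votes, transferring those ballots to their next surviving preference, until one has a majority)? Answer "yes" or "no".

no

Plurality — first-place votes: Nori 11, Pho House 9, La Cantina 8, El Patio 0. Winner: Nori.
Instant-runoff — R1 Nori 11, Pho House 9, La Cantina 8, El Patio 0 (El Patio out); R2 Nori 11, Pho House 9, La Cantina 8 (La Cantina out); R3 Nori 11, Pho House 17 (Pho House winner). Winner: Pho House.
The two methods disagree.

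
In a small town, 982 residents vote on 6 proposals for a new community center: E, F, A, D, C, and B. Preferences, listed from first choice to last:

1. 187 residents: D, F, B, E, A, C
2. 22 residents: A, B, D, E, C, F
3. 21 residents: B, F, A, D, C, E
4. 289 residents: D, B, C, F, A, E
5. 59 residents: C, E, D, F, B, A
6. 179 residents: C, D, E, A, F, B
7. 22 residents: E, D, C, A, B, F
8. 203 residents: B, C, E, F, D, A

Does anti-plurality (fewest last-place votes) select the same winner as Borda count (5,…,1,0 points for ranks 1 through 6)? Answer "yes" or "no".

yes

Anti-plurality — last-place votes: E 310, F 44, A 262, D 0, C 187, B 179. Winner: D.
Borda — scores: E 1910, F 2113, A 1051, D 3672, C 2978, B 3006. Winner: D.
The two methods agree.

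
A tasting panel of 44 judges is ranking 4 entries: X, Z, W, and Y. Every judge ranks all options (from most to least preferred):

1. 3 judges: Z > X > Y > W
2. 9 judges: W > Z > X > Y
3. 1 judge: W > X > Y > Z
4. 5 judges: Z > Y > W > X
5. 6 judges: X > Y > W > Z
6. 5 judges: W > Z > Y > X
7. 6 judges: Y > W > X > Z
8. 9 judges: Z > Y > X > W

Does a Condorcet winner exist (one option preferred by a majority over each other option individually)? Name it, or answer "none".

Checking pairwise contests:
Z beats X 31–13.
W beats Z 27–17.
Y beats W 29–15.
Z beats Y 31–13.
Every option loses at least one head-to-head, so there is no Condorcet winner.

none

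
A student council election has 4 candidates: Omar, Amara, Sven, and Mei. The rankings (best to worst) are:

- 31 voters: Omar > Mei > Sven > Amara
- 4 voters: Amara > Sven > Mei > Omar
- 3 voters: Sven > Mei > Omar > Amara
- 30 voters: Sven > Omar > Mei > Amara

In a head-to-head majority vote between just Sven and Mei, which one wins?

Sven

Voters preferring Sven to Mei: 37; preferring Mei to Sven: 31.
Sven wins the head-to-head.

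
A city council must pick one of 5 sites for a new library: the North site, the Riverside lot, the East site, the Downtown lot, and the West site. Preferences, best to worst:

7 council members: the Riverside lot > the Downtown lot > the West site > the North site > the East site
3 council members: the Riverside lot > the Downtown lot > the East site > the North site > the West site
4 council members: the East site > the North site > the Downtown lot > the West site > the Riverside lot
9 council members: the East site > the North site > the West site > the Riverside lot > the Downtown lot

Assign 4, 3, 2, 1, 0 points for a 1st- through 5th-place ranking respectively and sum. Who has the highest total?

the North site: 7·1 + 3·1 + 4·3 + 9·3 = 49
the Riverside lot: 7·4 + 3·4 + 4·0 + 9·1 = 49
the East site: 7·0 + 3·2 + 4·4 + 9·4 = 58
the Downtown lot: 7·3 + 3·3 + 4·2 + 9·0 = 38
the West site: 7·2 + 3·0 + 4·1 + 9·2 = 36
the East site has the highest Borda score (58).

the East site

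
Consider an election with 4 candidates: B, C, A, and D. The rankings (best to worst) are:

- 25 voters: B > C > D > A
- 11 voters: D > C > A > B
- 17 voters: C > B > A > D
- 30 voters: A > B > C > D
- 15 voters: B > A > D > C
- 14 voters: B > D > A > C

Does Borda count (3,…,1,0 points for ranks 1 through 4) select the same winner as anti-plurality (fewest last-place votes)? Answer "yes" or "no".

yes

Borda — scores: B 256, C 153, A 162, D 101. Winner: B.
Anti-plurality — last-place votes: B 11, C 29, A 25, D 47. Winner: B.
The two methods agree.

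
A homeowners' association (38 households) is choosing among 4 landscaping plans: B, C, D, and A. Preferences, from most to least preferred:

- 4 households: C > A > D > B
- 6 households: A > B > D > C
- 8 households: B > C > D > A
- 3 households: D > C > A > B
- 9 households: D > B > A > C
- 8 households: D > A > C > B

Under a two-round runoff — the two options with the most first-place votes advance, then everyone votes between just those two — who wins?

D

Round 1 first-place votes: B 8, C 4, D 20, A 6.
D and B advance.
Runoff: D is preferred to B by 24 voters; B by 14.
D wins the runoff.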